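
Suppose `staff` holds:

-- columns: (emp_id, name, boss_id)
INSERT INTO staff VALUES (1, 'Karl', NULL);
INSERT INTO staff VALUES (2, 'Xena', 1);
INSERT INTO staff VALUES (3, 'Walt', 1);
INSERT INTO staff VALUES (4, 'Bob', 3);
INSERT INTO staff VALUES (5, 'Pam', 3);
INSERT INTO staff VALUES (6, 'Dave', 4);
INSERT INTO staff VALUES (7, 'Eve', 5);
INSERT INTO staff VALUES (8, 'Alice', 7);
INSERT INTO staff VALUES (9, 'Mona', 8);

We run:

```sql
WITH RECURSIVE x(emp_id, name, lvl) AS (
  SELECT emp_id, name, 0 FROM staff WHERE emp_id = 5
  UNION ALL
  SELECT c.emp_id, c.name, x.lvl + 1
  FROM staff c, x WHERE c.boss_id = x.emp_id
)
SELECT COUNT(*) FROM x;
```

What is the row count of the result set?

Base: emp_id=5 (Pam) at lvl 0.
Iteration 1: rows with boss_id in {5} -> Eve (id 7, lvl 1).
Iteration 2: rows with boss_id in {7} -> Alice (id 8, lvl 2).
Iteration 3: rows with boss_id in {8} -> Mona (id 9, lvl 3).
Iteration 4: no rows with boss_id in {9}; recursion stops.
Total rows emitted: 4.

4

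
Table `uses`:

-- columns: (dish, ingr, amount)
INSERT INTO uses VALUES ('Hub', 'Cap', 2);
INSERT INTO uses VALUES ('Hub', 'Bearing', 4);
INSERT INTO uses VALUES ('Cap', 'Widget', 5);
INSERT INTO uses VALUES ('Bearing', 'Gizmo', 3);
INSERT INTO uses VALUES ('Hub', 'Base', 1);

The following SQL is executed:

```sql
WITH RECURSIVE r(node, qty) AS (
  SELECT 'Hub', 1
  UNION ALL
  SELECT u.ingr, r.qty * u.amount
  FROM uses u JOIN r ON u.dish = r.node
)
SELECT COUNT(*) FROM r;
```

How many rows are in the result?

Base: (Hub, qty=1).
Iteration 1: components of {Hub} -> Base = 1*1 = 1, Bearing = 1*4 = 4, Cap = 1*2 = 2.
Iteration 2: components of {Base,Bearing,Cap} -> Gizmo = 4*3 = 12, Widget = 2*5 = 10.
Iteration 3: no further components; recursion stops.
Total rows emitted: 6.

6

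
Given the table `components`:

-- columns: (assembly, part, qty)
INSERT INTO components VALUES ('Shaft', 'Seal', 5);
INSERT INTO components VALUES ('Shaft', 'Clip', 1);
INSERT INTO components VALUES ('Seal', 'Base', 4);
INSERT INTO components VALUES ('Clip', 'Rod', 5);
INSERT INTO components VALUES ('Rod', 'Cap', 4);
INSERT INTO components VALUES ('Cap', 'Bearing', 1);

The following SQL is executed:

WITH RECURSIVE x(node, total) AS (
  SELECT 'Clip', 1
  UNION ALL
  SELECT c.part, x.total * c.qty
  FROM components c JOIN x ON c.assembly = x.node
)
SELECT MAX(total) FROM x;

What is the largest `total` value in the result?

20

Base: (Clip, total=1).
Iteration 1: components of {Clip} -> Rod = 1*5 = 5.
Iteration 2: components of {Rod} -> Cap = 5*4 = 20.
Iteration 3: components of {Cap} -> Bearing = 20*1 = 20.
Iteration 4: no further components; recursion stops.
total values: 1, 5, 20, 20; the maximum is 20.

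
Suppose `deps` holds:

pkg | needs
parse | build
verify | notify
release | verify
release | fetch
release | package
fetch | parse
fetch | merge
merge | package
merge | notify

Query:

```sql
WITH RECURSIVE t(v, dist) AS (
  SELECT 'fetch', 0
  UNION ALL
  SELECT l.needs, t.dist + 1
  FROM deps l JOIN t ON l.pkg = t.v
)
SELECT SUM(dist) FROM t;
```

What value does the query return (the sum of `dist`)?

8

Base: (fetch, dist=0).
Iteration 1: edges from {fetch} -> (merge, dist=1), (parse, dist=1).
Iteration 2: edges from {merge,parse} -> (build, dist=2), (notify, dist=2), (package, dist=2).
Iteration 3: no outgoing edges from {build,notify,package}; recursion stops.
SUM(dist) = 0 + 1 + 1 + 2 + 2 + 2 = 8.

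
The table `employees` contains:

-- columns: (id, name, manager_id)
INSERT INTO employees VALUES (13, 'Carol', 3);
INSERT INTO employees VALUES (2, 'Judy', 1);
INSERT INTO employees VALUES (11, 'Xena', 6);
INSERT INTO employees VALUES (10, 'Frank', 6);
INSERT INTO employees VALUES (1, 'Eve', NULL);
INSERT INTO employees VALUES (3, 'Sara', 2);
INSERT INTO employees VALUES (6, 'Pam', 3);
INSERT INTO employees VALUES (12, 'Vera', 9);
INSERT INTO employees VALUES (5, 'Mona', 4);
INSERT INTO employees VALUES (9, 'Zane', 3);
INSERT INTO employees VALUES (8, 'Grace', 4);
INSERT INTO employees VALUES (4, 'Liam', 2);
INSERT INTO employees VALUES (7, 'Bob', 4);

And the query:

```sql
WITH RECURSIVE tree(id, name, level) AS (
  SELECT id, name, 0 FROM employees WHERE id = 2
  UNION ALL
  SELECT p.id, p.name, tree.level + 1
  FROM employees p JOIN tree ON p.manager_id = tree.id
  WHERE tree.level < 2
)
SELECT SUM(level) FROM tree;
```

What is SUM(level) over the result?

14

Base: id=2 (Judy) at level 0.
Iteration 1: rows with manager_id in {2} -> Sara (id 3, level 1), Liam (id 4, level 1).
Iteration 2: rows with manager_id in {3,4} -> Mona (id 5, level 2), Pam (id 6, level 2), Bob (id 7, level 2), Grace (id 8, level 2), Zane (id 9, level 2), Carol (id 13, level 2).
Iteration 3: level < 2 fails for all current rows; recursion stops.
SUM(level) = 0 + 1 + 1 + 2 + 2 + 2 + 2 + 2 + 2 = 14.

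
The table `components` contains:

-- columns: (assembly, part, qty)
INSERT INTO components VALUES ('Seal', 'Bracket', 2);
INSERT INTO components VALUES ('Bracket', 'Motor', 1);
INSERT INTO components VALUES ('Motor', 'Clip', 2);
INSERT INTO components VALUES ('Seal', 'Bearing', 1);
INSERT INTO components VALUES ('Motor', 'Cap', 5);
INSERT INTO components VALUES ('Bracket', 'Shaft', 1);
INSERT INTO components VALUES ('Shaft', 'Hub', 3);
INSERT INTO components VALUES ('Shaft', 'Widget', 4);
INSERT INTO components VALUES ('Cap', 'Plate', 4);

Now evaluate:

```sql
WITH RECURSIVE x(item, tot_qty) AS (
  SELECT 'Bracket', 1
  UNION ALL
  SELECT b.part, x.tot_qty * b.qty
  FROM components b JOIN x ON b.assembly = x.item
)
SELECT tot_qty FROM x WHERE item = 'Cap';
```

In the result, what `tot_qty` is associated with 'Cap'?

5

Base: (Bracket, tot_qty=1).
Iteration 1: components of {Bracket} -> Motor = 1*1 = 1, Shaft = 1*1 = 1.
Iteration 2: components of {Motor,Shaft} -> Cap = 1*5 = 5, Clip = 1*2 = 2, Hub = 1*3 = 3, Widget = 1*4 = 4.
Iteration 3: components of {Cap,Clip,Hub,Widget} -> Plate = 5*4 = 20.
Iteration 4: no further components; recursion stops.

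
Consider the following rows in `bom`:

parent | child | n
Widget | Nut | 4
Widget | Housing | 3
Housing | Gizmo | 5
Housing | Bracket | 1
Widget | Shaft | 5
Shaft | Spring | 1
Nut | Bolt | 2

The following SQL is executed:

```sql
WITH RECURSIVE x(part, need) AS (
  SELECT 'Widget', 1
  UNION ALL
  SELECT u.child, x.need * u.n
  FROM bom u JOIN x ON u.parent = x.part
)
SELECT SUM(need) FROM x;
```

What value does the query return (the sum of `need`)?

Base: (Widget, need=1).
Iteration 1: components of {Widget} -> Housing = 1*3 = 3, Nut = 1*4 = 4, Shaft = 1*5 = 5.
Iteration 2: components of {Housing,Nut,Shaft} -> Bolt = 4*2 = 8, Bracket = 3*1 = 3, Gizmo = 3*5 = 15, Spring = 5*1 = 5.
Iteration 3: no further components; recursion stops.
SUM(need) = 1 + 4 + 3 + 5 + 8 + 15 + 3 + 5 = 44.

44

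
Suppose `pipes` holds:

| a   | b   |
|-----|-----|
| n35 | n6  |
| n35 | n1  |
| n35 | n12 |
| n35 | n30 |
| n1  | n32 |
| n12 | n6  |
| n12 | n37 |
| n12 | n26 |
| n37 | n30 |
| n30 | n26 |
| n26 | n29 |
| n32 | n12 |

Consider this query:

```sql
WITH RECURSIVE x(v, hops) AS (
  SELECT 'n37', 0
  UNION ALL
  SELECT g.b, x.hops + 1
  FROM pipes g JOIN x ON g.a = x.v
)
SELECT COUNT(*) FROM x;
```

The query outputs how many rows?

Base: (n37, hops=0).
Iteration 1: edges from {n37} -> (n30, hops=1).
Iteration 2: edges from {n30} -> (n26, hops=2).
Iteration 3: edges from {n26} -> (n29, hops=3).
Iteration 4: no outgoing edges from {n29}; recursion stops.
Total rows emitted: 4.

4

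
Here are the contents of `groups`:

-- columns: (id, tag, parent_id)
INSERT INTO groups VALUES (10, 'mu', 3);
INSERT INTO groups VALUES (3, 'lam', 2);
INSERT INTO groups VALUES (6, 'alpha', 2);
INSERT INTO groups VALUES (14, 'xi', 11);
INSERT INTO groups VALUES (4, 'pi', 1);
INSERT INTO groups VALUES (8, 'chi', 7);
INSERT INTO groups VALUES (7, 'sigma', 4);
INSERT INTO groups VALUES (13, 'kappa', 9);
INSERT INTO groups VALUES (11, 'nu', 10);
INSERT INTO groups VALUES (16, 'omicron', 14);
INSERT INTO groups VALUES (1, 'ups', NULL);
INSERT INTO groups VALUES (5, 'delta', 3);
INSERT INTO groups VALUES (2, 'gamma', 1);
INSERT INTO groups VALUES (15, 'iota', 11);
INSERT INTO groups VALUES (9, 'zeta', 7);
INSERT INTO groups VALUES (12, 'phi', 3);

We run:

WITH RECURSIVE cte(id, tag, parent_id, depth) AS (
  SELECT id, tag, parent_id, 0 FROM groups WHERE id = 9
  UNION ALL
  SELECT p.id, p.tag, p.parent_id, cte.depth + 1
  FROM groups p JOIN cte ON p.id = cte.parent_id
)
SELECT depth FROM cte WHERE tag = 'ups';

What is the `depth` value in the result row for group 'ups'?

3

Base: id=9 (zeta), parent_id=7, depth 0.
Iteration 1: join on id=7 -> sigma (id 7, parent_id=4, depth 1).
Iteration 2: join on id=4 -> pi (id 4, parent_id=1, depth 2).
Iteration 3: join on id=1 -> ups (id 1, parent_id=NULL, depth 3).
Iteration 4: parent_id is NULL; no match; recursion stops.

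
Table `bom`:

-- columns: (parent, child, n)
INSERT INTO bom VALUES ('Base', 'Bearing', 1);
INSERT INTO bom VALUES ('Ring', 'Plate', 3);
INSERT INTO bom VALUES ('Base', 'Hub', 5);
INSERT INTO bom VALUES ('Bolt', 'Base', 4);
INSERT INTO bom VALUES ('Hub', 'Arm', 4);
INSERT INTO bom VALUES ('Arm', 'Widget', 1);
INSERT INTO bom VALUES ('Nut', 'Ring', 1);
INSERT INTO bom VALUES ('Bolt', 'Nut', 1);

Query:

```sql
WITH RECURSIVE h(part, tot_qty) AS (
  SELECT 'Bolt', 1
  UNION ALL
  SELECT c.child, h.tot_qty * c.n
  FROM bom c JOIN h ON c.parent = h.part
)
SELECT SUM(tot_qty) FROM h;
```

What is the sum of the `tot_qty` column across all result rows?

Base: (Bolt, tot_qty=1).
Iteration 1: components of {Bolt} -> Base = 1*4 = 4, Nut = 1*1 = 1.
Iteration 2: components of {Base,Nut} -> Bearing = 4*1 = 4, Hub = 4*5 = 20, Ring = 1*1 = 1.
Iteration 3: components of {Bearing,Hub,Ring} -> Arm = 20*4 = 80, Plate = 1*3 = 3.
Iteration 4: components of {Arm,Plate} -> Widget = 80*1 = 80.
Iteration 5: no further components; recursion stops.
SUM(tot_qty) = 1 + 1 + 4 + 1 + 20 + 4 + 3 + 80 + 80 = 194.

194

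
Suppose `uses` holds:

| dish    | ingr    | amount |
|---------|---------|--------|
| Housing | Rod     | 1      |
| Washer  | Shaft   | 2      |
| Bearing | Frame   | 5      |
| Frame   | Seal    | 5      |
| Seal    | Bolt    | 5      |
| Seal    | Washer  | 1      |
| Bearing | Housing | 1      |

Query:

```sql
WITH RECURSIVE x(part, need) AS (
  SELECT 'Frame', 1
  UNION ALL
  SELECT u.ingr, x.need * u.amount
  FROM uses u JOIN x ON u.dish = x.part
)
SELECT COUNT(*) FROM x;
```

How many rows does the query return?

5

Base: (Frame, need=1).
Iteration 1: components of {Frame} -> Seal = 1*5 = 5.
Iteration 2: components of {Seal} -> Bolt = 5*5 = 25, Washer = 5*1 = 5.
Iteration 3: components of {Bolt,Washer} -> Shaft = 5*2 = 10.
Iteration 4: no further components; recursion stops.
Total rows emitted: 5.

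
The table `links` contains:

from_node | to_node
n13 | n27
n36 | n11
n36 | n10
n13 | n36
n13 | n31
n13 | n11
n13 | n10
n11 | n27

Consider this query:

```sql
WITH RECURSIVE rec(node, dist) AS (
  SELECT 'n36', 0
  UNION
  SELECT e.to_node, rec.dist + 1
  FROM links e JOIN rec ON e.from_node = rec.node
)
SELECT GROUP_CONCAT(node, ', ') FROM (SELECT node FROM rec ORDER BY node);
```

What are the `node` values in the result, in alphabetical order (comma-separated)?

n10, n11, n27, n36

Base: (n36, dist=0).
Iteration 1: edges from {n36} -> (n10, dist=1), (n11, dist=1).
Iteration 2: edges from {n10,n11} -> (n27, dist=2).
Iteration 3: no outgoing edges from {n27}; recursion stops.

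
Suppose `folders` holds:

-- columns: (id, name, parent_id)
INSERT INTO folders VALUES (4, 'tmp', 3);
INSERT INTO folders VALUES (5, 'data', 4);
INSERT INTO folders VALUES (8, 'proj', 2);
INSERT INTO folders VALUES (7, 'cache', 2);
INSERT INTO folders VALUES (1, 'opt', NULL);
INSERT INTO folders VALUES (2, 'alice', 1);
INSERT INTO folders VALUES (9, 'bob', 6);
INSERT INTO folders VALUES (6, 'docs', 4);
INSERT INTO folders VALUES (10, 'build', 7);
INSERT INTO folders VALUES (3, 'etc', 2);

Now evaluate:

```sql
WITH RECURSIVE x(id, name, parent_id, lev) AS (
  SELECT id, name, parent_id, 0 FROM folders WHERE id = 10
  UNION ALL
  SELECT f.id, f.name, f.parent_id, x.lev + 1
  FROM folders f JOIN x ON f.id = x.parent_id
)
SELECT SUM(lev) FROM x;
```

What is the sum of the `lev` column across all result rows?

6

Base: id=10 (build), parent_id=7, lev 0.
Iteration 1: join on id=7 -> cache (id 7, parent_id=2, lev 1).
Iteration 2: join on id=2 -> alice (id 2, parent_id=1, lev 2).
Iteration 3: join on id=1 -> opt (id 1, parent_id=NULL, lev 3).
Iteration 4: parent_id is NULL; no match; recursion stops.
SUM(lev) = 0 + 1 + 2 + 3 = 6.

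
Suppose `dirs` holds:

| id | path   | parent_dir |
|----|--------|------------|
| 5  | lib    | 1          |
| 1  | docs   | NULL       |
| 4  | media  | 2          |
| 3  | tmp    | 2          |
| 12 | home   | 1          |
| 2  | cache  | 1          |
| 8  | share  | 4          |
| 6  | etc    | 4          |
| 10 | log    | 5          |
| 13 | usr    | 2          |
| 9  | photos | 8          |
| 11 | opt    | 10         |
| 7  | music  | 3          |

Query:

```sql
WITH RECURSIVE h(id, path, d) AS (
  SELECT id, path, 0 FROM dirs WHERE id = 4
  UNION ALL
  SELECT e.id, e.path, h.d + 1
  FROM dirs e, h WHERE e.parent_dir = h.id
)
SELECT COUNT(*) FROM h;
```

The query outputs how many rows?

4

Base: id=4 (media) at d 0.
Iteration 1: rows with parent_dir in {4} -> etc (id 6, d 1), share (id 8, d 1).
Iteration 2: rows with parent_dir in {6,8} -> photos (id 9, d 2).
Iteration 3: no rows with parent_dir in {9}; recursion stops.
Total rows emitted: 4.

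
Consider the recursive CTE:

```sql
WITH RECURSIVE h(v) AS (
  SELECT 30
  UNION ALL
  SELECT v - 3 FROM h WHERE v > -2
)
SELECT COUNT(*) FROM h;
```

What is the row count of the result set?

Base: v=30.
Iteration 1: 30 > -2 holds -> v = 30 - 3 = 27.
Iteration 2: 27 > -2 holds -> v = 27 - 3 = 24.
Iteration 3: 24 > -2 holds -> v = 24 - 3 = 21.
Iteration 4: 21 > -2 holds -> v = 21 - 3 = 18.
Iteration 5: 18 > -2 holds -> v = 18 - 3 = 15.
Iteration 6: 15 > -2 holds -> v = 15 - 3 = 12.
Iteration 7: 12 > -2 holds -> v = 12 - 3 = 9.
Iteration 8: 9 > -2 holds -> v = 9 - 3 = 6.
Iteration 9: 6 > -2 holds -> v = 6 - 3 = 3.
Iteration 10: 3 > -2 holds -> v = 3 - 3 = 0.
Iteration 11: 0 > -2 holds -> v = 0 - 3 = -3.
Iteration 12: -3 > -2 fails; recursion stops.
Total rows emitted: 12.

12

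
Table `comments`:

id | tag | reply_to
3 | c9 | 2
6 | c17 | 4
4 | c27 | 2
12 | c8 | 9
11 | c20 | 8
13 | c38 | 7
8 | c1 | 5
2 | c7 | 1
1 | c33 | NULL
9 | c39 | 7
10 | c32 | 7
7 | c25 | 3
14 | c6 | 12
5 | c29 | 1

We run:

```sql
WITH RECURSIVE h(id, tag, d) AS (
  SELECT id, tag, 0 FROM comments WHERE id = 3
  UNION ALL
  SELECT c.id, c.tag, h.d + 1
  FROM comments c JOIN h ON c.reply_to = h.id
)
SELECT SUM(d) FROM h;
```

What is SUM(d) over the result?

Base: id=3 (c9) at d 0.
Iteration 1: rows with reply_to in {3} -> c25 (id 7, d 1).
Iteration 2: rows with reply_to in {7} -> c39 (id 9, d 2), c32 (id 10, d 2), c38 (id 13, d 2).
Iteration 3: rows with reply_to in {9,10,13} -> c8 (id 12, d 3).
Iteration 4: rows with reply_to in {12} -> c6 (id 14, d 4).
Iteration 5: no rows with reply_to in {14}; recursion stops.
SUM(d) = 0 + 1 + 2 + 2 + 2 + 3 + 4 = 14.

14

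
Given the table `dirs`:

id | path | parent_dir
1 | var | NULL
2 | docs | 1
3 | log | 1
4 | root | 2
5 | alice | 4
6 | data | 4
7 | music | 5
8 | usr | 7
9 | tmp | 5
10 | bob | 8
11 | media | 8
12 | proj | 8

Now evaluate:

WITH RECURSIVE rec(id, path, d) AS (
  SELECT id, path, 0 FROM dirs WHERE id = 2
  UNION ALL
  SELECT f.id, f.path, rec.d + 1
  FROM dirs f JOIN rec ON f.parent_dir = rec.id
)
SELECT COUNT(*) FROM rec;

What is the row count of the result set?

10

Base: id=2 (docs) at d 0.
Iteration 1: rows with parent_dir in {2} -> root (id 4, d 1).
Iteration 2: rows with parent_dir in {4} -> alice (id 5, d 2), data (id 6, d 2).
Iteration 3: rows with parent_dir in {5,6} -> music (id 7, d 3), tmp (id 9, d 3).
Iteration 4: rows with parent_dir in {7,9} -> usr (id 8, d 4).
Iteration 5: rows with parent_dir in {8} -> bob (id 10, d 5), media (id 11, d 5), proj (id 12, d 5).
Iteration 6: no rows with parent_dir in {10,11,12}; recursion stops.
Total rows emitted: 10.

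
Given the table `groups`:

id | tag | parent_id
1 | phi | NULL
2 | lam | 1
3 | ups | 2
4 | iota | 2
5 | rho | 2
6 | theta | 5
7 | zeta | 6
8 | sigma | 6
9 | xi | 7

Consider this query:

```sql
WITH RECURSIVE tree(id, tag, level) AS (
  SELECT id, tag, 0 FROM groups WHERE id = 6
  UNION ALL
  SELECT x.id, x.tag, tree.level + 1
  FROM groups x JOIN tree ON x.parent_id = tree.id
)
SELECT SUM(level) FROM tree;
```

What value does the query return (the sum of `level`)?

Base: id=6 (theta) at level 0.
Iteration 1: rows with parent_id in {6} -> zeta (id 7, level 1), sigma (id 8, level 1).
Iteration 2: rows with parent_id in {7,8} -> xi (id 9, level 2).
Iteration 3: no rows with parent_id in {9}; recursion stops.
SUM(level) = 0 + 1 + 1 + 2 = 4.

4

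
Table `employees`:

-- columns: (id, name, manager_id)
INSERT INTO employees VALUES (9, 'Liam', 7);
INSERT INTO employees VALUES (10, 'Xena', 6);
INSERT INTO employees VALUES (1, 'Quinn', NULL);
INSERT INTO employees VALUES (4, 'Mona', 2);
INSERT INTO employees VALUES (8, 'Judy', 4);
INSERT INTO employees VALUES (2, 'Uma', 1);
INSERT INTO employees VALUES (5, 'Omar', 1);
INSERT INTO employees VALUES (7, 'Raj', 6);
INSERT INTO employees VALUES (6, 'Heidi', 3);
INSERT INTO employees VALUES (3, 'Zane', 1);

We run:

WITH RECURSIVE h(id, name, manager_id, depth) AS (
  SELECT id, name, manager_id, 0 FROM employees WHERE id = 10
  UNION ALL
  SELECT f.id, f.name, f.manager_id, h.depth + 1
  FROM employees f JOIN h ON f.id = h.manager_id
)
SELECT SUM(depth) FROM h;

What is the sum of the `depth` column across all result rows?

6

Base: id=10 (Xena), manager_id=6, depth 0.
Iteration 1: join on id=6 -> Heidi (id 6, manager_id=3, depth 1).
Iteration 2: join on id=3 -> Zane (id 3, manager_id=1, depth 2).
Iteration 3: join on id=1 -> Quinn (id 1, manager_id=NULL, depth 3).
Iteration 4: manager_id is NULL; no match; recursion stops.
SUM(depth) = 0 + 1 + 2 + 3 = 6.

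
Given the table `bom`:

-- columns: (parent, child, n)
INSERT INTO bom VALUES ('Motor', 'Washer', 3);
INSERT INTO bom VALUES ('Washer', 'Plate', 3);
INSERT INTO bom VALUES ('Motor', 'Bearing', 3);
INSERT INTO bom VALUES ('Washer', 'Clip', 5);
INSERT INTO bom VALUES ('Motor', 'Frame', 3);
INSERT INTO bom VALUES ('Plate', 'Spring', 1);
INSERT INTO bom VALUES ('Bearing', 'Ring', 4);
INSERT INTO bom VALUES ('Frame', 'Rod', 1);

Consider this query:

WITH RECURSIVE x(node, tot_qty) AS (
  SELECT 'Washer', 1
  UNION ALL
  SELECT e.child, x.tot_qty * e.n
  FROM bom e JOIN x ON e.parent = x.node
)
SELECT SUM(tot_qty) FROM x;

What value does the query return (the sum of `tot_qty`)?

Base: (Washer, tot_qty=1).
Iteration 1: components of {Washer} -> Clip = 1*5 = 5, Plate = 1*3 = 3.
Iteration 2: components of {Clip,Plate} -> Spring = 3*1 = 3.
Iteration 3: no further components; recursion stops.
SUM(tot_qty) = 1 + 3 + 5 + 3 = 12.

12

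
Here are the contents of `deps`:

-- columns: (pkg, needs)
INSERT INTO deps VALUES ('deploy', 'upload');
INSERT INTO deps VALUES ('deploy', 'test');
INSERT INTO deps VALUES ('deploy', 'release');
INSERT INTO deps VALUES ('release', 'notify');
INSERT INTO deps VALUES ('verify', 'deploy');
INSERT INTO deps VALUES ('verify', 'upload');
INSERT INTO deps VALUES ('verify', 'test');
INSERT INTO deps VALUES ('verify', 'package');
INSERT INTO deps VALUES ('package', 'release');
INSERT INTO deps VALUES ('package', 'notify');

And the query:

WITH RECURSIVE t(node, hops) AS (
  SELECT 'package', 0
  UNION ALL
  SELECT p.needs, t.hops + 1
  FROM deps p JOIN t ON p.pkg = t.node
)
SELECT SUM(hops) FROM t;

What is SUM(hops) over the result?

4

Base: (package, hops=0).
Iteration 1: edges from {package} -> (notify, hops=1), (release, hops=1).
Iteration 2: edges from {notify,release} -> (notify, hops=2).
Iteration 3: no outgoing edges from {notify}; recursion stops.
SUM(hops) = 0 + 1 + 1 + 2 = 4.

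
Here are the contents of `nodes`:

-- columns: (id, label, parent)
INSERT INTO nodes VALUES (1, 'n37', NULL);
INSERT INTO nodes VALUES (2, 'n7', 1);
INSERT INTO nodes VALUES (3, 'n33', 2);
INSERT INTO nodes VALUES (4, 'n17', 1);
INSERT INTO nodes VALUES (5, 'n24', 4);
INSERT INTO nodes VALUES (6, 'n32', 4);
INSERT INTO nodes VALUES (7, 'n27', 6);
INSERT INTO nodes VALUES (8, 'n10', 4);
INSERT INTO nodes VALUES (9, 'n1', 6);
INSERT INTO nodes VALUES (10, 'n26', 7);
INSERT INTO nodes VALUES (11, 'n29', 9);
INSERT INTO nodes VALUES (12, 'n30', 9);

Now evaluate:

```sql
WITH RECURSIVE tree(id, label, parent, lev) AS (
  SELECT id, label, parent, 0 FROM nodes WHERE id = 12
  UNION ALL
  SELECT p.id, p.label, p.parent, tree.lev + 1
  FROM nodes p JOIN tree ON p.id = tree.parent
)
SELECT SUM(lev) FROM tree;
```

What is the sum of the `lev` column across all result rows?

Base: id=12 (n30), parent=9, lev 0.
Iteration 1: join on id=9 -> n1 (id 9, parent=6, lev 1).
Iteration 2: join on id=6 -> n32 (id 6, parent=4, lev 2).
Iteration 3: join on id=4 -> n17 (id 4, parent=1, lev 3).
Iteration 4: join on id=1 -> n37 (id 1, parent=NULL, lev 4).
Iteration 5: parent is NULL; no match; recursion stops.
SUM(lev) = 0 + 1 + 2 + 3 + 4 = 10.

10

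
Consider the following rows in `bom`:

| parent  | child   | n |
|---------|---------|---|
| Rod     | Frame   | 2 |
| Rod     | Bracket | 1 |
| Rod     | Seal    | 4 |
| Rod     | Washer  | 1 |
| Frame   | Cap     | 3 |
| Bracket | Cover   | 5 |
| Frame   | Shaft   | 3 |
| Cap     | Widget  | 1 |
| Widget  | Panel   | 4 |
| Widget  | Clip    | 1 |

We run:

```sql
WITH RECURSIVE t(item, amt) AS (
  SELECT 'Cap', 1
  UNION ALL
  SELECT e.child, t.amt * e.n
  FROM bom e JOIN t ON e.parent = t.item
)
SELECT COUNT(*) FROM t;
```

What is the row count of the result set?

Base: (Cap, amt=1).
Iteration 1: components of {Cap} -> Widget = 1*1 = 1.
Iteration 2: components of {Widget} -> Clip = 1*1 = 1, Panel = 1*4 = 4.
Iteration 3: no further components; recursion stops.
Total rows emitted: 4.

4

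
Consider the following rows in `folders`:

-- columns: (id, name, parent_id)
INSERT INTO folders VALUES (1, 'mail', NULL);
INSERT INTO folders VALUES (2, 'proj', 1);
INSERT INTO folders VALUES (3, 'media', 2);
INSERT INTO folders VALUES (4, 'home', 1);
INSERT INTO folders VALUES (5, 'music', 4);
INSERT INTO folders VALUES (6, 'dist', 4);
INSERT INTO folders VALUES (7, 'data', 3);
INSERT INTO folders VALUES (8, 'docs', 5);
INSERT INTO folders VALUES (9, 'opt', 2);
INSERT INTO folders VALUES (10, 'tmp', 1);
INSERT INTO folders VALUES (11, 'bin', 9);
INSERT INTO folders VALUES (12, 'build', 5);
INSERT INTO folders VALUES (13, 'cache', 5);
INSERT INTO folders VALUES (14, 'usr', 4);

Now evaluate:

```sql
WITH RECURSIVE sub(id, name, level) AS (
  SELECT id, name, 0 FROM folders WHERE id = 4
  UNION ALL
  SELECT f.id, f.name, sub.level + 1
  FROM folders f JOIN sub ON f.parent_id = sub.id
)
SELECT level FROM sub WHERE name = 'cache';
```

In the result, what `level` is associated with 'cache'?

2

Base: id=4 (home) at level 0.
Iteration 1: rows with parent_id in {4} -> music (id 5, level 1), dist (id 6, level 1), usr (id 14, level 1).
Iteration 2: rows with parent_id in {5,6,14} -> docs (id 8, level 2), build (id 12, level 2), cache (id 13, level 2).
Iteration 3: no rows with parent_id in {8,12,13}; recursion stops.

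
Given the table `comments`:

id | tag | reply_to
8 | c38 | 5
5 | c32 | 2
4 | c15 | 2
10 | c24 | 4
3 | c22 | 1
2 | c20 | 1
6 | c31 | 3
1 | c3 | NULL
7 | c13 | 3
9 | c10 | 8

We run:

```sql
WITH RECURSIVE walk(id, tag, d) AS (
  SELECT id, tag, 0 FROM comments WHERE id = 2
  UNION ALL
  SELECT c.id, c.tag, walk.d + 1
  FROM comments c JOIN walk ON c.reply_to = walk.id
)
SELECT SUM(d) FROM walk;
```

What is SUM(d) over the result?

9

Base: id=2 (c20) at d 0.
Iteration 1: rows with reply_to in {2} -> c15 (id 4, d 1), c32 (id 5, d 1).
Iteration 2: rows with reply_to in {4,5} -> c38 (id 8, d 2), c24 (id 10, d 2).
Iteration 3: rows with reply_to in {8,10} -> c10 (id 9, d 3).
Iteration 4: no rows with reply_to in {9}; recursion stops.
SUM(d) = 0 + 1 + 1 + 2 + 2 + 3 = 9.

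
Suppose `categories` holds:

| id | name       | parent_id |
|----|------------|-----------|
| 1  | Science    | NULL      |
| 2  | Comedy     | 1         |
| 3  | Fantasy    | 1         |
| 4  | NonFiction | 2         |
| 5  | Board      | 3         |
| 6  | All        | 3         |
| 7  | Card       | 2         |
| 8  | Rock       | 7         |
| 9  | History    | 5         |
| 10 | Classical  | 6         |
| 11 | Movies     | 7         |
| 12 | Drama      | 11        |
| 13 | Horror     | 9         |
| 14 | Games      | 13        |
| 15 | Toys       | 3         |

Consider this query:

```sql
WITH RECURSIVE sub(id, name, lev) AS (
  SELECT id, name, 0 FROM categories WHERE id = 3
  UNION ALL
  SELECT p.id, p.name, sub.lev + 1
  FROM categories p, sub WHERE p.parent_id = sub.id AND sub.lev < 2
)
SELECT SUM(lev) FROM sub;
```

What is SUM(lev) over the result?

Base: id=3 (Fantasy) at lev 0.
Iteration 1: rows with parent_id in {3} -> Board (id 5, lev 1), All (id 6, lev 1), Toys (id 15, lev 1).
Iteration 2: rows with parent_id in {5,6,15} -> History (id 9, lev 2), Classical (id 10, lev 2).
Iteration 3: lev < 2 fails for all current rows; recursion stops.
SUM(lev) = 0 + 1 + 1 + 1 + 2 + 2 = 7.

7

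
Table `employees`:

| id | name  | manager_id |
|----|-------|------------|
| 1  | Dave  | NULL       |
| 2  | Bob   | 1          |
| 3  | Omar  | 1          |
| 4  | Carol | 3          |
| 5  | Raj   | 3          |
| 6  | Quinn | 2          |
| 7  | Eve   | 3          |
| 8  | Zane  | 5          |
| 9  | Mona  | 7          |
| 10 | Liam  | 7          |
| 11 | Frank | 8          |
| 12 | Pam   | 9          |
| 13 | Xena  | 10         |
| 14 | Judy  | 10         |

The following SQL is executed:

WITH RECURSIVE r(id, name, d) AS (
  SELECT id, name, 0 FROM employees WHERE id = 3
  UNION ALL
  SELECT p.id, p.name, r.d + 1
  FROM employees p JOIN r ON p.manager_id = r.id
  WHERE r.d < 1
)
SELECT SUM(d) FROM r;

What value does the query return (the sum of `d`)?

Base: id=3 (Omar) at d 0.
Iteration 1: rows with manager_id in {3} -> Carol (id 4, d 1), Raj (id 5, d 1), Eve (id 7, d 1).
Iteration 2: d < 1 fails for all current rows; recursion stops.
SUM(d) = 0 + 1 + 1 + 1 = 3.

3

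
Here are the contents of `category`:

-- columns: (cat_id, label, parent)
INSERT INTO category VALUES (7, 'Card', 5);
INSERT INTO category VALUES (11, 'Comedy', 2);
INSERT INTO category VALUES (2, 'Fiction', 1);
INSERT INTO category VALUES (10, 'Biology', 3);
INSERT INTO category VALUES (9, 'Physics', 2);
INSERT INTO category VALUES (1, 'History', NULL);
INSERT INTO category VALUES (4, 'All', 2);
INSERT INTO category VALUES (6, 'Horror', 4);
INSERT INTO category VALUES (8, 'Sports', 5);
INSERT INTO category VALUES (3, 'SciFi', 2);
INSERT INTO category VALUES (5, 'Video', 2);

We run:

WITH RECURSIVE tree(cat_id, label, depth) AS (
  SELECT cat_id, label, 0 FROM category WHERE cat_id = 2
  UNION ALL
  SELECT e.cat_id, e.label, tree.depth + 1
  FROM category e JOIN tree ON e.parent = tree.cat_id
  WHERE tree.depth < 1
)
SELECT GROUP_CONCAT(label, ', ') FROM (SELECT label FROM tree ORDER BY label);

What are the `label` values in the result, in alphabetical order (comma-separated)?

Base: cat_id=2 (Fiction) at depth 0.
Iteration 1: rows with parent in {2} -> SciFi (id 3, depth 1), All (id 4, depth 1), Video (id 5, depth 1), Physics (id 9, depth 1), Comedy (id 11, depth 1).
Iteration 2: depth < 1 fails for all current rows; recursion stops.

All, Comedy, Fiction, Physics, SciFi, Video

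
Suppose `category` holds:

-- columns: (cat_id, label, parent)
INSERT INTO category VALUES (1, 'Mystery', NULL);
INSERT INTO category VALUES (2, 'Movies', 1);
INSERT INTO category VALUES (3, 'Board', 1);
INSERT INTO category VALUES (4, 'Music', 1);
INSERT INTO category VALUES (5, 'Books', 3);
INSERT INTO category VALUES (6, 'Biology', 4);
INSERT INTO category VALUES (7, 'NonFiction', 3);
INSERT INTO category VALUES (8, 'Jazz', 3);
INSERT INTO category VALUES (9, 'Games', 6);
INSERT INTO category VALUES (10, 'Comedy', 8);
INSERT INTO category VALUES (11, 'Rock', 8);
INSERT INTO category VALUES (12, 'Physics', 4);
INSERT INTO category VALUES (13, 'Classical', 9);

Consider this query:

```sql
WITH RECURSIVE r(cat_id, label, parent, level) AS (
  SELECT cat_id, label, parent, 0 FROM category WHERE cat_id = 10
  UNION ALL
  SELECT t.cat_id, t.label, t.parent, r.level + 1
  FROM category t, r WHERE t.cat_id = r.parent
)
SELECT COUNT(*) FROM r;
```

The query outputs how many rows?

4

Base: cat_id=10 (Comedy), parent=8, level 0.
Iteration 1: join on cat_id=8 -> Jazz (id 8, parent=3, level 1).
Iteration 2: join on cat_id=3 -> Board (id 3, parent=1, level 2).
Iteration 3: join on cat_id=1 -> Mystery (id 1, parent=NULL, level 3).
Iteration 4: parent is NULL; no match; recursion stops.
Total rows emitted: 4.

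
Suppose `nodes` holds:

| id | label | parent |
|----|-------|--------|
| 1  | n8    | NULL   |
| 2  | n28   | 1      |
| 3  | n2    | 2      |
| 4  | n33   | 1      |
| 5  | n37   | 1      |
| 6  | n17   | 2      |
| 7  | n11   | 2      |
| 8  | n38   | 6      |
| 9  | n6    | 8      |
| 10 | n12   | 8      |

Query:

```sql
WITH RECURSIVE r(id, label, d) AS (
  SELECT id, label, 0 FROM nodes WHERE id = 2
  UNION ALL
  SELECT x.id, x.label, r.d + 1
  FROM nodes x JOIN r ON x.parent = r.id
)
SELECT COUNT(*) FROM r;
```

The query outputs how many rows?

7

Base: id=2 (n28) at d 0.
Iteration 1: rows with parent in {2} -> n2 (id 3, d 1), n17 (id 6, d 1), n11 (id 7, d 1).
Iteration 2: rows with parent in {3,6,7} -> n38 (id 8, d 2).
Iteration 3: rows with parent in {8} -> n6 (id 9, d 3), n12 (id 10, d 3).
Iteration 4: no rows with parent in {9,10}; recursion stops.
Total rows emitted: 7.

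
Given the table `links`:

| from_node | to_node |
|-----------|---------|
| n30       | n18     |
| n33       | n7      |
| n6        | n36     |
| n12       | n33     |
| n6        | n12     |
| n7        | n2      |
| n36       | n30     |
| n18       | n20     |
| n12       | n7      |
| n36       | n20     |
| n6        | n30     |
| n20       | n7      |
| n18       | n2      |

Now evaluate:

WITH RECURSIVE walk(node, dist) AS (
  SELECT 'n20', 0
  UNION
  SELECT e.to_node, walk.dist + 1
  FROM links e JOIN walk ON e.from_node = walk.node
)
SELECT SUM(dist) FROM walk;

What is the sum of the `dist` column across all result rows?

Base: (n20, dist=0).
Iteration 1: edges from {n20} -> (n7, dist=1).
Iteration 2: edges from {n7} -> (n2, dist=2).
Iteration 3: no outgoing edges from {n2}; recursion stops.
SUM(dist) = 0 + 1 + 2 = 3.

3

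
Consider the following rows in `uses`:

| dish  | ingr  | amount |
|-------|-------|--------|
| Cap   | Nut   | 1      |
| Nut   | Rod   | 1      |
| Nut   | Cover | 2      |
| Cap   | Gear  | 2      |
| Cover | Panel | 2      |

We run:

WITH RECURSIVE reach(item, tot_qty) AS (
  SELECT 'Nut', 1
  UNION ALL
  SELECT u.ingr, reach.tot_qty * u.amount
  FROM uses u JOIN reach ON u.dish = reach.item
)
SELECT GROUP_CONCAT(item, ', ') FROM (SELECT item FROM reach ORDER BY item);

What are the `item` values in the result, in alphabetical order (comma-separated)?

Base: (Nut, tot_qty=1).
Iteration 1: components of {Nut} -> Cover = 1*2 = 2, Rod = 1*1 = 1.
Iteration 2: components of {Cover,Rod} -> Panel = 2*2 = 4.
Iteration 3: no further components; recursion stops.

Cover, Nut, Panel, Rod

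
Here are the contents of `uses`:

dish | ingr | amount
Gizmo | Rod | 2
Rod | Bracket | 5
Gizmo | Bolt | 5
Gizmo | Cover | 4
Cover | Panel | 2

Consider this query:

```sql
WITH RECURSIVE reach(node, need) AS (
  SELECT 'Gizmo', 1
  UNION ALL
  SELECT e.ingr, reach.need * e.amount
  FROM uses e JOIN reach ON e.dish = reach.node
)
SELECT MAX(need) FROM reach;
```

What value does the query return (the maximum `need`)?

10

Base: (Gizmo, need=1).
Iteration 1: components of {Gizmo} -> Bolt = 1*5 = 5, Cover = 1*4 = 4, Rod = 1*2 = 2.
Iteration 2: components of {Bolt,Cover,Rod} -> Bracket = 2*5 = 10, Panel = 4*2 = 8.
Iteration 3: no further components; recursion stops.
need values: 1, 2, 5, 4, 10, 8; the maximum is 10.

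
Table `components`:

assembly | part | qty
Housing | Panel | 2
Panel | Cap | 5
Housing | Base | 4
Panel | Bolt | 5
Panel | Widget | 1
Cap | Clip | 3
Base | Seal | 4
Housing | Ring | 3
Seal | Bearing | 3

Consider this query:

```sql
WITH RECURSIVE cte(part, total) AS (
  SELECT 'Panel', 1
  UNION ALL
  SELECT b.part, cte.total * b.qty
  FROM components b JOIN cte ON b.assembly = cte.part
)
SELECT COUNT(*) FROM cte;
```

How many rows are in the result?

5

Base: (Panel, total=1).
Iteration 1: components of {Panel} -> Bolt = 1*5 = 5, Cap = 1*5 = 5, Widget = 1*1 = 1.
Iteration 2: components of {Bolt,Cap,Widget} -> Clip = 5*3 = 15.
Iteration 3: no further components; recursion stops.
Total rows emitted: 5.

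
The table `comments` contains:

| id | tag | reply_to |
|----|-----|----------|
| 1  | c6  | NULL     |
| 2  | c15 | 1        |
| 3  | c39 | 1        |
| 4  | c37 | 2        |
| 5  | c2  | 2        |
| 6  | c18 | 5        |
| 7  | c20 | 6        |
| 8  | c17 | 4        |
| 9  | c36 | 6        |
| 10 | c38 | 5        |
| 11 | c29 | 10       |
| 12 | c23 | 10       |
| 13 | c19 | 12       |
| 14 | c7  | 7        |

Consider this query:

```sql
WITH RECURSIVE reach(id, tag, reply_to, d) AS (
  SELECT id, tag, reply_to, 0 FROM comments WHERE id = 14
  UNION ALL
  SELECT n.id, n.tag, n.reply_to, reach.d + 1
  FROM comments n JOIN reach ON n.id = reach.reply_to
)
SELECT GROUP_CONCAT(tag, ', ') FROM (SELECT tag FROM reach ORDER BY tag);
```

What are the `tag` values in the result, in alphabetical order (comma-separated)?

Base: id=14 (c7), reply_to=7, d 0.
Iteration 1: join on id=7 -> c20 (id 7, reply_to=6, d 1).
Iteration 2: join on id=6 -> c18 (id 6, reply_to=5, d 2).
Iteration 3: join on id=5 -> c2 (id 5, reply_to=2, d 3).
Iteration 4: join on id=2 -> c15 (id 2, reply_to=1, d 4).
Iteration 5: join on id=1 -> c6 (id 1, reply_to=NULL, d 5).
Iteration 6: reply_to is NULL; no match; recursion stops.

c15, c18, c2, c20, c6, c7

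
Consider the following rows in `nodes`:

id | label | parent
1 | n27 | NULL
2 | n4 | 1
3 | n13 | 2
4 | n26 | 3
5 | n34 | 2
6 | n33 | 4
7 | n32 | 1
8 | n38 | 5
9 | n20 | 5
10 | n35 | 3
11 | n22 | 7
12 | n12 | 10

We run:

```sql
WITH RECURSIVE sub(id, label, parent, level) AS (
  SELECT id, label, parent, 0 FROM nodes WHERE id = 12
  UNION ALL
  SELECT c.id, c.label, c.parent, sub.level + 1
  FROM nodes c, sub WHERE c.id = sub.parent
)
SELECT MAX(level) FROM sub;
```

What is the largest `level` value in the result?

4

Base: id=12 (n12), parent=10, level 0.
Iteration 1: join on id=10 -> n35 (id 10, parent=3, level 1).
Iteration 2: join on id=3 -> n13 (id 3, parent=2, level 2).
Iteration 3: join on id=2 -> n4 (id 2, parent=1, level 3).
Iteration 4: join on id=1 -> n27 (id 1, parent=NULL, level 4).
Iteration 5: parent is NULL; no match; recursion stops.
level values: 0, 1, 2, 3, 4; the maximum is 4.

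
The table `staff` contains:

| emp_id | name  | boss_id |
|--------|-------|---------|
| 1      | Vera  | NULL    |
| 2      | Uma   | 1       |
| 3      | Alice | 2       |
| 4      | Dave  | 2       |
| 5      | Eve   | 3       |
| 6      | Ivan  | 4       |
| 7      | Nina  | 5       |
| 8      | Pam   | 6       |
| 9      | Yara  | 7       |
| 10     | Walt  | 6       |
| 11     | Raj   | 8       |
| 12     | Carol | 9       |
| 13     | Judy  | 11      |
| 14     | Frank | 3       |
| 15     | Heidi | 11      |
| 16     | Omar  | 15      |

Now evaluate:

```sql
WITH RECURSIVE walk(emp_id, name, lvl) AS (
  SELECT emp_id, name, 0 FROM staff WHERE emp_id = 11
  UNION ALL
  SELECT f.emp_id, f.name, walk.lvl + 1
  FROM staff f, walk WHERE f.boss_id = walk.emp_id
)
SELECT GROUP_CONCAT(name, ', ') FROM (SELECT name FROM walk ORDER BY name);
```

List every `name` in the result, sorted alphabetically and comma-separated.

Base: emp_id=11 (Raj) at lvl 0.
Iteration 1: rows with boss_id in {11} -> Judy (id 13, lvl 1), Heidi (id 15, lvl 1).
Iteration 2: rows with boss_id in {13,15} -> Omar (id 16, lvl 2).
Iteration 3: no rows with boss_id in {16}; recursion stops.

Heidi, Judy, Omar, Raj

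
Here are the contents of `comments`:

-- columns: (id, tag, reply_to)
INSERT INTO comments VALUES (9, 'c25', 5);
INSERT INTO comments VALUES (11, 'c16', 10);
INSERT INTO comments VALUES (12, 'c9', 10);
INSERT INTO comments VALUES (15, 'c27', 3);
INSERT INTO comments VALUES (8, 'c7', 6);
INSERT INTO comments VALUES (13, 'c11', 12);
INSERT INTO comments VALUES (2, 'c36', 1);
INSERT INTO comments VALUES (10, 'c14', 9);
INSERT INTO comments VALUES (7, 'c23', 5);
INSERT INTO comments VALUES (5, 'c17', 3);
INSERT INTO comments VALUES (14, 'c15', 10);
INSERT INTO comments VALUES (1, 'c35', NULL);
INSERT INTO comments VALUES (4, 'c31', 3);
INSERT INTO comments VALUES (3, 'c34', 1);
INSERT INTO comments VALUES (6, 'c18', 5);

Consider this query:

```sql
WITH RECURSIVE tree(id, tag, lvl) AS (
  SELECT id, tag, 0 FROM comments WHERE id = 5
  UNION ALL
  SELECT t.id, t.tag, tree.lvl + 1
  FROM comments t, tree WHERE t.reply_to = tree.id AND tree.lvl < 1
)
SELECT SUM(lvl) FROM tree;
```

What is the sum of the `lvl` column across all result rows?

3

Base: id=5 (c17) at lvl 0.
Iteration 1: rows with reply_to in {5} -> c18 (id 6, lvl 1), c23 (id 7, lvl 1), c25 (id 9, lvl 1).
Iteration 2: lvl < 1 fails for all current rows; recursion stops.
SUM(lvl) = 0 + 1 + 1 + 1 = 3.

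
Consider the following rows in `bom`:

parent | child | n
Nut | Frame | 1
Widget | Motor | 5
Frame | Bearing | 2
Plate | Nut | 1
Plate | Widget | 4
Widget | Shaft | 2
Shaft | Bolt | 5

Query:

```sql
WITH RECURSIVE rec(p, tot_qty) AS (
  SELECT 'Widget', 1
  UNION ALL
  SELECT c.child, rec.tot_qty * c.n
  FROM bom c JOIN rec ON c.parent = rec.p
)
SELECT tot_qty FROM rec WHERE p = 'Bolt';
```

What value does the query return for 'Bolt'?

Base: (Widget, tot_qty=1).
Iteration 1: components of {Widget} -> Motor = 1*5 = 5, Shaft = 1*2 = 2.
Iteration 2: components of {Motor,Shaft} -> Bolt = 2*5 = 10.
Iteration 3: no further components; recursion stops.

10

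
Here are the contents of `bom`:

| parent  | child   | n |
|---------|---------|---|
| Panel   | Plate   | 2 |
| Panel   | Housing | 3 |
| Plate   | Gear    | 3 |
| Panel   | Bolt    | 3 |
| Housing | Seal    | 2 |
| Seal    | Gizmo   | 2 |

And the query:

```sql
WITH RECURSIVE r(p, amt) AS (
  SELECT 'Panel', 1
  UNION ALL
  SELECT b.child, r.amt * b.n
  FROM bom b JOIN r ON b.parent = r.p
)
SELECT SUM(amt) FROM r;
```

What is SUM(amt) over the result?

Base: (Panel, amt=1).
Iteration 1: components of {Panel} -> Bolt = 1*3 = 3, Housing = 1*3 = 3, Plate = 1*2 = 2.
Iteration 2: components of {Bolt,Housing,Plate} -> Gear = 2*3 = 6, Seal = 3*2 = 6.
Iteration 3: components of {Gear,Seal} -> Gizmo = 6*2 = 12.
Iteration 4: no further components; recursion stops.
SUM(amt) = 1 + 2 + 3 + 3 + 6 + 6 + 12 = 33.

33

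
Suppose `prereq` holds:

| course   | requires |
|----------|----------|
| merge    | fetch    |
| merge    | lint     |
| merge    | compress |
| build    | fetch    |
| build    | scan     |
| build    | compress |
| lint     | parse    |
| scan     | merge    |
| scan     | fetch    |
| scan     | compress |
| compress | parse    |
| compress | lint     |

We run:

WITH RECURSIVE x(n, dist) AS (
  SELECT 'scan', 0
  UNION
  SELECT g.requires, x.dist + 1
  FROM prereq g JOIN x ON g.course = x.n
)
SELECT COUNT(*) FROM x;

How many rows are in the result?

Base: (scan, dist=0).
Iteration 1: edges from {scan} -> (compress, dist=1), (fetch, dist=1), (merge, dist=1).
Iteration 2: edges from {compress,fetch,merge} -> (compress, dist=2), (fetch, dist=2), (lint, dist=2), (parse, dist=2). [UNION drops 1 duplicate row(s)]
Iteration 3: edges from {compress,fetch,lint,parse} -> (lint, dist=3), (parse, dist=3). [UNION drops 1 duplicate row(s)]
Iteration 4: edges from {lint,parse} -> (parse, dist=4).
Iteration 5: no outgoing edges from {parse}; recursion stops.
Total rows emitted: 11.

11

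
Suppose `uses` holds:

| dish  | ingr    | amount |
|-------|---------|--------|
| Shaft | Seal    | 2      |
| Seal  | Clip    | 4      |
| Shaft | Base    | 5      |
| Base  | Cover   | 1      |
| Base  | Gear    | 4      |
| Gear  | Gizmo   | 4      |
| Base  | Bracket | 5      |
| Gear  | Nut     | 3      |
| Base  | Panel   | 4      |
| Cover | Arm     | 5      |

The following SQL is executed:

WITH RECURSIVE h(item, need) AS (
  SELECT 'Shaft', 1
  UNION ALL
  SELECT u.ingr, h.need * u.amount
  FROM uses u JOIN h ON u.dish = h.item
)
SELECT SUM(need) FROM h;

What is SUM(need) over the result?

Base: (Shaft, need=1).
Iteration 1: components of {Shaft} -> Base = 1*5 = 5, Seal = 1*2 = 2.
Iteration 2: components of {Base,Seal} -> Bracket = 5*5 = 25, Clip = 2*4 = 8, Cover = 5*1 = 5, Gear = 5*4 = 20, Panel = 5*4 = 20.
Iteration 3: components of {Bracket,Clip,Cover,Gear,Panel} -> Arm = 5*5 = 25, Gizmo = 20*4 = 80, Nut = 20*3 = 60.
Iteration 4: no further components; recursion stops.
SUM(need) = 1 + 2 + 5 + 8 + 5 + 20 + 25 + 20 + 25 + 80 + 60 = 251.

251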